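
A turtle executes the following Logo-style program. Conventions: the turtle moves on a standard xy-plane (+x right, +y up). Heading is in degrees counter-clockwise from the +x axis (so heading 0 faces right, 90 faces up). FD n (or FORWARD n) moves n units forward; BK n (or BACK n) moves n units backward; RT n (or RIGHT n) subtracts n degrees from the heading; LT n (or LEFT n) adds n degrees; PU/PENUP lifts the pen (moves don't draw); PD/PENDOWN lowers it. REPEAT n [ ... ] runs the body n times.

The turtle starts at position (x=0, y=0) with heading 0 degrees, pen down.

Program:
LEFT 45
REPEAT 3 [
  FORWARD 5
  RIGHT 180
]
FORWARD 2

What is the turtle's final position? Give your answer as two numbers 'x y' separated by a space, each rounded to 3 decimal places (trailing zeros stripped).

Answer: 2.121 2.121

Derivation:
Executing turtle program step by step:
Start: pos=(0,0), heading=0, pen down
LT 45: heading 0 -> 45
REPEAT 3 [
  -- iteration 1/3 --
  FD 5: (0,0) -> (3.536,3.536) [heading=45, draw]
  RT 180: heading 45 -> 225
  -- iteration 2/3 --
  FD 5: (3.536,3.536) -> (0,0) [heading=225, draw]
  RT 180: heading 225 -> 45
  -- iteration 3/3 --
  FD 5: (0,0) -> (3.536,3.536) [heading=45, draw]
  RT 180: heading 45 -> 225
]
FD 2: (3.536,3.536) -> (2.121,2.121) [heading=225, draw]
Final: pos=(2.121,2.121), heading=225, 4 segment(s) drawn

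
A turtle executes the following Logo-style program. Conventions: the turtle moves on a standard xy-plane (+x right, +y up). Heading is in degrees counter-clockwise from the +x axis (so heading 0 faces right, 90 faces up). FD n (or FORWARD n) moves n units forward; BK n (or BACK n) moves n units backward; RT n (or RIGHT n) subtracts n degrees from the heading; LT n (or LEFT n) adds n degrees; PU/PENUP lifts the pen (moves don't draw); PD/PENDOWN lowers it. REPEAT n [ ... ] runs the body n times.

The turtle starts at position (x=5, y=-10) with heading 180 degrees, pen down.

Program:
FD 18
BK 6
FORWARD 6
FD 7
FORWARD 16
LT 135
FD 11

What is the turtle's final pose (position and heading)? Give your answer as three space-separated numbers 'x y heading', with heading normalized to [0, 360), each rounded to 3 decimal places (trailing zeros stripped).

Executing turtle program step by step:
Start: pos=(5,-10), heading=180, pen down
FD 18: (5,-10) -> (-13,-10) [heading=180, draw]
BK 6: (-13,-10) -> (-7,-10) [heading=180, draw]
FD 6: (-7,-10) -> (-13,-10) [heading=180, draw]
FD 7: (-13,-10) -> (-20,-10) [heading=180, draw]
FD 16: (-20,-10) -> (-36,-10) [heading=180, draw]
LT 135: heading 180 -> 315
FD 11: (-36,-10) -> (-28.222,-17.778) [heading=315, draw]
Final: pos=(-28.222,-17.778), heading=315, 6 segment(s) drawn

Answer: -28.222 -17.778 315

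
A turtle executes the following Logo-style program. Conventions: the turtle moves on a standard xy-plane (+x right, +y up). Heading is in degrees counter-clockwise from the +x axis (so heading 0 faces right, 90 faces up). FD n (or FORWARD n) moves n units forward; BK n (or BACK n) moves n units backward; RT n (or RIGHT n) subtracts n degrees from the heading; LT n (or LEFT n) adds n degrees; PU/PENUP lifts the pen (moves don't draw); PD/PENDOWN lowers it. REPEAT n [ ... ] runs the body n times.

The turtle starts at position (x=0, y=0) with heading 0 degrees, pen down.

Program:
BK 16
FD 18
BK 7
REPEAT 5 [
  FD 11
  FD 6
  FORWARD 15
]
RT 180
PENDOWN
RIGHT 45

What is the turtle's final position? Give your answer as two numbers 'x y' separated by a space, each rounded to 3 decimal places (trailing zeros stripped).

Answer: 155 0

Derivation:
Executing turtle program step by step:
Start: pos=(0,0), heading=0, pen down
BK 16: (0,0) -> (-16,0) [heading=0, draw]
FD 18: (-16,0) -> (2,0) [heading=0, draw]
BK 7: (2,0) -> (-5,0) [heading=0, draw]
REPEAT 5 [
  -- iteration 1/5 --
  FD 11: (-5,0) -> (6,0) [heading=0, draw]
  FD 6: (6,0) -> (12,0) [heading=0, draw]
  FD 15: (12,0) -> (27,0) [heading=0, draw]
  -- iteration 2/5 --
  FD 11: (27,0) -> (38,0) [heading=0, draw]
  FD 6: (38,0) -> (44,0) [heading=0, draw]
  FD 15: (44,0) -> (59,0) [heading=0, draw]
  -- iteration 3/5 --
  FD 11: (59,0) -> (70,0) [heading=0, draw]
  FD 6: (70,0) -> (76,0) [heading=0, draw]
  FD 15: (76,0) -> (91,0) [heading=0, draw]
  -- iteration 4/5 --
  FD 11: (91,0) -> (102,0) [heading=0, draw]
  FD 6: (102,0) -> (108,0) [heading=0, draw]
  FD 15: (108,0) -> (123,0) [heading=0, draw]
  -- iteration 5/5 --
  FD 11: (123,0) -> (134,0) [heading=0, draw]
  FD 6: (134,0) -> (140,0) [heading=0, draw]
  FD 15: (140,0) -> (155,0) [heading=0, draw]
]
RT 180: heading 0 -> 180
PD: pen down
RT 45: heading 180 -> 135
Final: pos=(155,0), heading=135, 18 segment(s) drawn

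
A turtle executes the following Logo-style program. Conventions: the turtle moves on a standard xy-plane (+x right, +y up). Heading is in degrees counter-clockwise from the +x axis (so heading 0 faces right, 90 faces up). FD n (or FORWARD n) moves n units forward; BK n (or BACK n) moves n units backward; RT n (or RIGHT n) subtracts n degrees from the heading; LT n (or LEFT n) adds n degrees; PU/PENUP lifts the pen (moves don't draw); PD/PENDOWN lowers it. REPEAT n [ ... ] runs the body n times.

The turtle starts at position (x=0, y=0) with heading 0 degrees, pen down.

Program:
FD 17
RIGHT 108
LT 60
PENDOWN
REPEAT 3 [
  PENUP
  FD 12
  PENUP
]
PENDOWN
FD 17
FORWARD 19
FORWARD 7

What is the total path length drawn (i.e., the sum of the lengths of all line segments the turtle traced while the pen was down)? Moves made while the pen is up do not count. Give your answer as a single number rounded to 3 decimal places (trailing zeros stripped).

Executing turtle program step by step:
Start: pos=(0,0), heading=0, pen down
FD 17: (0,0) -> (17,0) [heading=0, draw]
RT 108: heading 0 -> 252
LT 60: heading 252 -> 312
PD: pen down
REPEAT 3 [
  -- iteration 1/3 --
  PU: pen up
  FD 12: (17,0) -> (25.03,-8.918) [heading=312, move]
  PU: pen up
  -- iteration 2/3 --
  PU: pen up
  FD 12: (25.03,-8.918) -> (33.059,-17.835) [heading=312, move]
  PU: pen up
  -- iteration 3/3 --
  PU: pen up
  FD 12: (33.059,-17.835) -> (41.089,-26.753) [heading=312, move]
  PU: pen up
]
PD: pen down
FD 17: (41.089,-26.753) -> (52.464,-39.387) [heading=312, draw]
FD 19: (52.464,-39.387) -> (65.177,-53.506) [heading=312, draw]
FD 7: (65.177,-53.506) -> (69.861,-58.708) [heading=312, draw]
Final: pos=(69.861,-58.708), heading=312, 4 segment(s) drawn

Segment lengths:
  seg 1: (0,0) -> (17,0), length = 17
  seg 2: (41.089,-26.753) -> (52.464,-39.387), length = 17
  seg 3: (52.464,-39.387) -> (65.177,-53.506), length = 19
  seg 4: (65.177,-53.506) -> (69.861,-58.708), length = 7
Total = 60

Answer: 60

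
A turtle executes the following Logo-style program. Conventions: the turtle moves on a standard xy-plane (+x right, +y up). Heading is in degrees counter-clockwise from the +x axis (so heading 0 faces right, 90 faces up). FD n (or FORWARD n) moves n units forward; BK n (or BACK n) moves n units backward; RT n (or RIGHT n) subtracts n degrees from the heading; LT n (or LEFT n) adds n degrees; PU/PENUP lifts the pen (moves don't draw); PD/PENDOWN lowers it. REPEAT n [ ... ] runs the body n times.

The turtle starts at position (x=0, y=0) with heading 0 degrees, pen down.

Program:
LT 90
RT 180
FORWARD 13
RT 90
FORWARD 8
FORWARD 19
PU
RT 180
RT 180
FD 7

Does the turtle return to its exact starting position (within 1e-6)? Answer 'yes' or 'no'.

Executing turtle program step by step:
Start: pos=(0,0), heading=0, pen down
LT 90: heading 0 -> 90
RT 180: heading 90 -> 270
FD 13: (0,0) -> (0,-13) [heading=270, draw]
RT 90: heading 270 -> 180
FD 8: (0,-13) -> (-8,-13) [heading=180, draw]
FD 19: (-8,-13) -> (-27,-13) [heading=180, draw]
PU: pen up
RT 180: heading 180 -> 0
RT 180: heading 0 -> 180
FD 7: (-27,-13) -> (-34,-13) [heading=180, move]
Final: pos=(-34,-13), heading=180, 3 segment(s) drawn

Start position: (0, 0)
Final position: (-34, -13)
Distance = 36.401; >= 1e-6 -> NOT closed

Answer: no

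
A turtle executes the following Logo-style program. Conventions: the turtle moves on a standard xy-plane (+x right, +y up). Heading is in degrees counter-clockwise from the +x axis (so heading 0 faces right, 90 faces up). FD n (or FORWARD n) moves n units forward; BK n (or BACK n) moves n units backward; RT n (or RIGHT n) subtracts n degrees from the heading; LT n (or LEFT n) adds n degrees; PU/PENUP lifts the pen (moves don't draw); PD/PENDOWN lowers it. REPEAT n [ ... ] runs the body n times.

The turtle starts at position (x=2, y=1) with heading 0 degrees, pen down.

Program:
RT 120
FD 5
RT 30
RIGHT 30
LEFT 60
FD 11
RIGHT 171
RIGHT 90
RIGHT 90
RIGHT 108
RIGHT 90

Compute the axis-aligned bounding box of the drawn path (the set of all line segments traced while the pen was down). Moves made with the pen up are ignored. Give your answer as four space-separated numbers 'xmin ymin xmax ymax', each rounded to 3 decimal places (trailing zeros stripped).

Executing turtle program step by step:
Start: pos=(2,1), heading=0, pen down
RT 120: heading 0 -> 240
FD 5: (2,1) -> (-0.5,-3.33) [heading=240, draw]
RT 30: heading 240 -> 210
RT 30: heading 210 -> 180
LT 60: heading 180 -> 240
FD 11: (-0.5,-3.33) -> (-6,-12.856) [heading=240, draw]
RT 171: heading 240 -> 69
RT 90: heading 69 -> 339
RT 90: heading 339 -> 249
RT 108: heading 249 -> 141
RT 90: heading 141 -> 51
Final: pos=(-6,-12.856), heading=51, 2 segment(s) drawn

Segment endpoints: x in {-6, -0.5, 2}, y in {-12.856, -3.33, 1}
xmin=-6, ymin=-12.856, xmax=2, ymax=1

Answer: -6 -12.856 2 1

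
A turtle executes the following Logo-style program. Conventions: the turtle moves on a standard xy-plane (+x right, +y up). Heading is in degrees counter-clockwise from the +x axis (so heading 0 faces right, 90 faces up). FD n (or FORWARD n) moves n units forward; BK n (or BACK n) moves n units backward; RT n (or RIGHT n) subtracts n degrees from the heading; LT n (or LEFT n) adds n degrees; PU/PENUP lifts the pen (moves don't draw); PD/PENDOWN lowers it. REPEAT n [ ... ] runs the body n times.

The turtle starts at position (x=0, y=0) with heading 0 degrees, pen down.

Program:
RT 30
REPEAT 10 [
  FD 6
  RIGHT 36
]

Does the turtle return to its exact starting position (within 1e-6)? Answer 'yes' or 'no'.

Answer: yes

Derivation:
Executing turtle program step by step:
Start: pos=(0,0), heading=0, pen down
RT 30: heading 0 -> 330
REPEAT 10 [
  -- iteration 1/10 --
  FD 6: (0,0) -> (5.196,-3) [heading=330, draw]
  RT 36: heading 330 -> 294
  -- iteration 2/10 --
  FD 6: (5.196,-3) -> (7.637,-8.481) [heading=294, draw]
  RT 36: heading 294 -> 258
  -- iteration 3/10 --
  FD 6: (7.637,-8.481) -> (6.389,-14.35) [heading=258, draw]
  RT 36: heading 258 -> 222
  -- iteration 4/10 --
  FD 6: (6.389,-14.35) -> (1.93,-18.365) [heading=222, draw]
  RT 36: heading 222 -> 186
  -- iteration 5/10 --
  FD 6: (1.93,-18.365) -> (-4.037,-18.992) [heading=186, draw]
  RT 36: heading 186 -> 150
  -- iteration 6/10 --
  FD 6: (-4.037,-18.992) -> (-9.233,-15.992) [heading=150, draw]
  RT 36: heading 150 -> 114
  -- iteration 7/10 --
  FD 6: (-9.233,-15.992) -> (-11.673,-10.511) [heading=114, draw]
  RT 36: heading 114 -> 78
  -- iteration 8/10 --
  FD 6: (-11.673,-10.511) -> (-10.426,-4.642) [heading=78, draw]
  RT 36: heading 78 -> 42
  -- iteration 9/10 --
  FD 6: (-10.426,-4.642) -> (-5.967,-0.627) [heading=42, draw]
  RT 36: heading 42 -> 6
  -- iteration 10/10 --
  FD 6: (-5.967,-0.627) -> (0,0) [heading=6, draw]
  RT 36: heading 6 -> 330
]
Final: pos=(0,0), heading=330, 10 segment(s) drawn

Start position: (0, 0)
Final position: (0, 0)
Distance = 0; < 1e-6 -> CLOSED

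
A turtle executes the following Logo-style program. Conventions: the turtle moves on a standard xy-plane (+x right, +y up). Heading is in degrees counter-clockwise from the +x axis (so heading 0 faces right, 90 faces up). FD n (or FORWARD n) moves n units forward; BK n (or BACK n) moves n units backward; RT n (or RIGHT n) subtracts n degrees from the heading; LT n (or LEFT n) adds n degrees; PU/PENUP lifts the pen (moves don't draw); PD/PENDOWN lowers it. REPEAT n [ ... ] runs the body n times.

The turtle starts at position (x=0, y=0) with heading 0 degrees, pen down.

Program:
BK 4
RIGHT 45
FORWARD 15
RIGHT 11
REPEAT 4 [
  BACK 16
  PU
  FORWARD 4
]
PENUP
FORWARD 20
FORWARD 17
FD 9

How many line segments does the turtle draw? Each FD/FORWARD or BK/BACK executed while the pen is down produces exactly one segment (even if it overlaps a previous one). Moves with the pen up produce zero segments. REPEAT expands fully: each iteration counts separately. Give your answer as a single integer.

Executing turtle program step by step:
Start: pos=(0,0), heading=0, pen down
BK 4: (0,0) -> (-4,0) [heading=0, draw]
RT 45: heading 0 -> 315
FD 15: (-4,0) -> (6.607,-10.607) [heading=315, draw]
RT 11: heading 315 -> 304
REPEAT 4 [
  -- iteration 1/4 --
  BK 16: (6.607,-10.607) -> (-2.34,2.658) [heading=304, draw]
  PU: pen up
  FD 4: (-2.34,2.658) -> (-0.104,-0.658) [heading=304, move]
  -- iteration 2/4 --
  BK 16: (-0.104,-0.658) -> (-9.051,12.606) [heading=304, move]
  PU: pen up
  FD 4: (-9.051,12.606) -> (-6.814,9.29) [heading=304, move]
  -- iteration 3/4 --
  BK 16: (-6.814,9.29) -> (-15.761,22.555) [heading=304, move]
  PU: pen up
  FD 4: (-15.761,22.555) -> (-13.524,19.239) [heading=304, move]
  -- iteration 4/4 --
  BK 16: (-13.524,19.239) -> (-22.471,32.503) [heading=304, move]
  PU: pen up
  FD 4: (-22.471,32.503) -> (-20.235,29.187) [heading=304, move]
]
PU: pen up
FD 20: (-20.235,29.187) -> (-9.051,12.606) [heading=304, move]
FD 17: (-9.051,12.606) -> (0.455,-1.487) [heading=304, move]
FD 9: (0.455,-1.487) -> (5.488,-8.949) [heading=304, move]
Final: pos=(5.488,-8.949), heading=304, 3 segment(s) drawn
Segments drawn: 3

Answer: 3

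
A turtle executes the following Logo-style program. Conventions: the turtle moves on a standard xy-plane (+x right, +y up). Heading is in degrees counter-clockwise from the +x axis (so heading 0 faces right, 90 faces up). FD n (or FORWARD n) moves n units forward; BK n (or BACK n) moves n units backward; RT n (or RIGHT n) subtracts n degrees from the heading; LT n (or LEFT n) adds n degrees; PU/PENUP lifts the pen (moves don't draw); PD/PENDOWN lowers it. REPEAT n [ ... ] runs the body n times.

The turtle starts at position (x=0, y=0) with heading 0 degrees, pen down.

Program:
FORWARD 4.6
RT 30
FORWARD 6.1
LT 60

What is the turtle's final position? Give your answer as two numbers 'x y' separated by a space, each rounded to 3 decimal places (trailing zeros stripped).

Answer: 9.883 -3.05

Derivation:
Executing turtle program step by step:
Start: pos=(0,0), heading=0, pen down
FD 4.6: (0,0) -> (4.6,0) [heading=0, draw]
RT 30: heading 0 -> 330
FD 6.1: (4.6,0) -> (9.883,-3.05) [heading=330, draw]
LT 60: heading 330 -> 30
Final: pos=(9.883,-3.05), heading=30, 2 segment(s) drawn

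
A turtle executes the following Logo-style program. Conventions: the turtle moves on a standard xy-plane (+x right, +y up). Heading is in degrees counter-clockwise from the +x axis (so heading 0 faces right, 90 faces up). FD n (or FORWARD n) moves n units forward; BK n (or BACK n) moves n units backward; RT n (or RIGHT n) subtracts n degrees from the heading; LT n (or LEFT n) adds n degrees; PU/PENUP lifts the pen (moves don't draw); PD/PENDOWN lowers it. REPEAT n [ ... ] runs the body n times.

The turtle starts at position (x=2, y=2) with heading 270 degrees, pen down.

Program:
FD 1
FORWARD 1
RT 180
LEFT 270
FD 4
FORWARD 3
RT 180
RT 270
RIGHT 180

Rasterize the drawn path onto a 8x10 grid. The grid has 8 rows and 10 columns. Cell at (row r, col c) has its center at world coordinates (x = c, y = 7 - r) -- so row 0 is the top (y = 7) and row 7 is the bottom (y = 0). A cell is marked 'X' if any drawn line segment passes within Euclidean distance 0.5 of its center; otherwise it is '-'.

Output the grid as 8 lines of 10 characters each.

Answer: ----------
----------
----------
----------
----------
--X-------
--X-------
--XXXXXXXX

Derivation:
Segment 0: (2,2) -> (2,1)
Segment 1: (2,1) -> (2,0)
Segment 2: (2,0) -> (6,-0)
Segment 3: (6,-0) -> (9,-0)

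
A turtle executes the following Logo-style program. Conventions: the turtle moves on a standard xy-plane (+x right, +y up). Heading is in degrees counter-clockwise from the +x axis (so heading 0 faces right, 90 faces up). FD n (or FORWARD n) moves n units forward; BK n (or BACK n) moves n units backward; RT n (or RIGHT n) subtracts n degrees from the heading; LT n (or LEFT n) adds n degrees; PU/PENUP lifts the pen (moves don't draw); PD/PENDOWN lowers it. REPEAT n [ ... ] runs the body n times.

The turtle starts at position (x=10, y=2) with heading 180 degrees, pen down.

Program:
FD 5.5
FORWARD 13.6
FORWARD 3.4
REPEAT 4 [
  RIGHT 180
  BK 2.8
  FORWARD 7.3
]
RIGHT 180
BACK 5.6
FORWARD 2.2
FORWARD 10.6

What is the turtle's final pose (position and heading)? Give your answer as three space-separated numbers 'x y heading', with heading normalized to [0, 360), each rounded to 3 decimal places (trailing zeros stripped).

Answer: -5.3 2 0

Derivation:
Executing turtle program step by step:
Start: pos=(10,2), heading=180, pen down
FD 5.5: (10,2) -> (4.5,2) [heading=180, draw]
FD 13.6: (4.5,2) -> (-9.1,2) [heading=180, draw]
FD 3.4: (-9.1,2) -> (-12.5,2) [heading=180, draw]
REPEAT 4 [
  -- iteration 1/4 --
  RT 180: heading 180 -> 0
  BK 2.8: (-12.5,2) -> (-15.3,2) [heading=0, draw]
  FD 7.3: (-15.3,2) -> (-8,2) [heading=0, draw]
  -- iteration 2/4 --
  RT 180: heading 0 -> 180
  BK 2.8: (-8,2) -> (-5.2,2) [heading=180, draw]
  FD 7.3: (-5.2,2) -> (-12.5,2) [heading=180, draw]
  -- iteration 3/4 --
  RT 180: heading 180 -> 0
  BK 2.8: (-12.5,2) -> (-15.3,2) [heading=0, draw]
  FD 7.3: (-15.3,2) -> (-8,2) [heading=0, draw]
  -- iteration 4/4 --
  RT 180: heading 0 -> 180
  BK 2.8: (-8,2) -> (-5.2,2) [heading=180, draw]
  FD 7.3: (-5.2,2) -> (-12.5,2) [heading=180, draw]
]
RT 180: heading 180 -> 0
BK 5.6: (-12.5,2) -> (-18.1,2) [heading=0, draw]
FD 2.2: (-18.1,2) -> (-15.9,2) [heading=0, draw]
FD 10.6: (-15.9,2) -> (-5.3,2) [heading=0, draw]
Final: pos=(-5.3,2), heading=0, 14 segment(s) drawn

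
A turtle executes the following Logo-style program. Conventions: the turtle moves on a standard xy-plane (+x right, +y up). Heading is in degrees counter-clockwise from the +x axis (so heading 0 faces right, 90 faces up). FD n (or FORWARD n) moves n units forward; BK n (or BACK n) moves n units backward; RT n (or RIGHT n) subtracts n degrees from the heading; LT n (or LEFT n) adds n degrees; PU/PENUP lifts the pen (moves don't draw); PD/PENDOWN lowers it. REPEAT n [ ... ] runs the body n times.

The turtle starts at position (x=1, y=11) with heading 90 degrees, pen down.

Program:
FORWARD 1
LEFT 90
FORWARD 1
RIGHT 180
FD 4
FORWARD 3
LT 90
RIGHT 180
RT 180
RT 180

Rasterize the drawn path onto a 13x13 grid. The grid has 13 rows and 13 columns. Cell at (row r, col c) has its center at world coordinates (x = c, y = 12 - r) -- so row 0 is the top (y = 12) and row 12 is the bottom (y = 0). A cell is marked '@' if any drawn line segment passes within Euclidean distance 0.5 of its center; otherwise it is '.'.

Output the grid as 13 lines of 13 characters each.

Segment 0: (1,11) -> (1,12)
Segment 1: (1,12) -> (0,12)
Segment 2: (0,12) -> (4,12)
Segment 3: (4,12) -> (7,12)

Answer: @@@@@@@@.....
.@...........
.............
.............
.............
.............
.............
.............
.............
.............
.............
.............
.............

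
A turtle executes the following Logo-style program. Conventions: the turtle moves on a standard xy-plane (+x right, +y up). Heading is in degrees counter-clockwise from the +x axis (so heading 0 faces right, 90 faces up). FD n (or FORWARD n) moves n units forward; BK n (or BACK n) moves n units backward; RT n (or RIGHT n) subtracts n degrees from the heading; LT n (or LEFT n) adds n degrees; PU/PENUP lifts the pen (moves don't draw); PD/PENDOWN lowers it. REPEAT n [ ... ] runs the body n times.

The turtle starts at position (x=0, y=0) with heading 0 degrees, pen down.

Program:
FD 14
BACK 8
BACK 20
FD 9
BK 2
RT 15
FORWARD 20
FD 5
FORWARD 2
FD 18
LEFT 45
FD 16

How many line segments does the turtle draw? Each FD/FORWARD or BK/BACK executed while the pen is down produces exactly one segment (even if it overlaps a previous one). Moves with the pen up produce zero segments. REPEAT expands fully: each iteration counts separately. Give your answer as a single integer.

Executing turtle program step by step:
Start: pos=(0,0), heading=0, pen down
FD 14: (0,0) -> (14,0) [heading=0, draw]
BK 8: (14,0) -> (6,0) [heading=0, draw]
BK 20: (6,0) -> (-14,0) [heading=0, draw]
FD 9: (-14,0) -> (-5,0) [heading=0, draw]
BK 2: (-5,0) -> (-7,0) [heading=0, draw]
RT 15: heading 0 -> 345
FD 20: (-7,0) -> (12.319,-5.176) [heading=345, draw]
FD 5: (12.319,-5.176) -> (17.148,-6.47) [heading=345, draw]
FD 2: (17.148,-6.47) -> (19.08,-6.988) [heading=345, draw]
FD 18: (19.08,-6.988) -> (36.467,-11.647) [heading=345, draw]
LT 45: heading 345 -> 30
FD 16: (36.467,-11.647) -> (50.323,-3.647) [heading=30, draw]
Final: pos=(50.323,-3.647), heading=30, 10 segment(s) drawn
Segments drawn: 10

Answer: 10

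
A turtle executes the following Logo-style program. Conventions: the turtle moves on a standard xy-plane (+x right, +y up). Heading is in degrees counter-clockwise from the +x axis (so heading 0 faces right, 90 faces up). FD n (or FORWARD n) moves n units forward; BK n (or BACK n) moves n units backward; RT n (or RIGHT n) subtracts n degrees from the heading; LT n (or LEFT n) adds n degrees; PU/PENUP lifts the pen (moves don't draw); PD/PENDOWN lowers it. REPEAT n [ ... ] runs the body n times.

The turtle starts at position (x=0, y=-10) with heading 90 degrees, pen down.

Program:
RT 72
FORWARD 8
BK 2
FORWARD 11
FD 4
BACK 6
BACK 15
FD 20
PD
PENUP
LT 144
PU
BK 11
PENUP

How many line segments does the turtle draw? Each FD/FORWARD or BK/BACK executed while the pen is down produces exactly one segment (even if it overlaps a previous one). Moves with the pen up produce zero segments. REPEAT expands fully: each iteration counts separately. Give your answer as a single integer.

Answer: 7

Derivation:
Executing turtle program step by step:
Start: pos=(0,-10), heading=90, pen down
RT 72: heading 90 -> 18
FD 8: (0,-10) -> (7.608,-7.528) [heading=18, draw]
BK 2: (7.608,-7.528) -> (5.706,-8.146) [heading=18, draw]
FD 11: (5.706,-8.146) -> (16.168,-4.747) [heading=18, draw]
FD 4: (16.168,-4.747) -> (19.972,-3.511) [heading=18, draw]
BK 6: (19.972,-3.511) -> (14.266,-5.365) [heading=18, draw]
BK 15: (14.266,-5.365) -> (0,-10) [heading=18, draw]
FD 20: (0,-10) -> (19.021,-3.82) [heading=18, draw]
PD: pen down
PU: pen up
LT 144: heading 18 -> 162
PU: pen up
BK 11: (19.021,-3.82) -> (29.483,-7.219) [heading=162, move]
PU: pen up
Final: pos=(29.483,-7.219), heading=162, 7 segment(s) drawn
Segments drawn: 7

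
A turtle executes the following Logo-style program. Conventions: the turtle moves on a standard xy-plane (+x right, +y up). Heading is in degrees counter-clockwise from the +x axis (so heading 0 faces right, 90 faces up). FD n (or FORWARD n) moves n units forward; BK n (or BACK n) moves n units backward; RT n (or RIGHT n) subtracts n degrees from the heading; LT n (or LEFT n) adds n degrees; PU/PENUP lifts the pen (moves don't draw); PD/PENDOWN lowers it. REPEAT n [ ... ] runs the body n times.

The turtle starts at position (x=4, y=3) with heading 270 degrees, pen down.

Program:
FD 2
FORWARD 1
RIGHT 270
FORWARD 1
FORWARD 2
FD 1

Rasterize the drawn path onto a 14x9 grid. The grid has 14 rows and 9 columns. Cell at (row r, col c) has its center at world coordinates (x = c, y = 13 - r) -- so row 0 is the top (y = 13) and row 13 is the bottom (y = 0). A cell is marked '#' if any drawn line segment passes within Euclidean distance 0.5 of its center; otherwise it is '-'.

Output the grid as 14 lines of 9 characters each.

Segment 0: (4,3) -> (4,1)
Segment 1: (4,1) -> (4,0)
Segment 2: (4,0) -> (5,0)
Segment 3: (5,0) -> (7,0)
Segment 4: (7,0) -> (8,0)

Answer: ---------
---------
---------
---------
---------
---------
---------
---------
---------
---------
----#----
----#----
----#----
----#####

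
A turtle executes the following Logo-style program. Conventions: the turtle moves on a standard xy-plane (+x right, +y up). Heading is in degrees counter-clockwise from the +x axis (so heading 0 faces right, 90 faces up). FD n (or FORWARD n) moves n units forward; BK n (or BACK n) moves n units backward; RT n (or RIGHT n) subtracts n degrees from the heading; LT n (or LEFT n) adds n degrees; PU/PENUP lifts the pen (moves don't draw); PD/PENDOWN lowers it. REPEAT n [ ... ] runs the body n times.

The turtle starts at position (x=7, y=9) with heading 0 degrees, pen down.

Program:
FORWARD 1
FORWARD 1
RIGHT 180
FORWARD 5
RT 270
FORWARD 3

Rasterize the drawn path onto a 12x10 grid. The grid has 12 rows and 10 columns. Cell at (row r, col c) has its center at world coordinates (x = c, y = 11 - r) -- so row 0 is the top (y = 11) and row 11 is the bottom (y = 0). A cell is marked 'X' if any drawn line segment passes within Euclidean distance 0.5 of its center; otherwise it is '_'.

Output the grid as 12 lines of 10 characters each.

Segment 0: (7,9) -> (8,9)
Segment 1: (8,9) -> (9,9)
Segment 2: (9,9) -> (4,9)
Segment 3: (4,9) -> (4,6)

Answer: __________
__________
____XXXXXX
____X_____
____X_____
____X_____
__________
__________
__________
__________
__________
__________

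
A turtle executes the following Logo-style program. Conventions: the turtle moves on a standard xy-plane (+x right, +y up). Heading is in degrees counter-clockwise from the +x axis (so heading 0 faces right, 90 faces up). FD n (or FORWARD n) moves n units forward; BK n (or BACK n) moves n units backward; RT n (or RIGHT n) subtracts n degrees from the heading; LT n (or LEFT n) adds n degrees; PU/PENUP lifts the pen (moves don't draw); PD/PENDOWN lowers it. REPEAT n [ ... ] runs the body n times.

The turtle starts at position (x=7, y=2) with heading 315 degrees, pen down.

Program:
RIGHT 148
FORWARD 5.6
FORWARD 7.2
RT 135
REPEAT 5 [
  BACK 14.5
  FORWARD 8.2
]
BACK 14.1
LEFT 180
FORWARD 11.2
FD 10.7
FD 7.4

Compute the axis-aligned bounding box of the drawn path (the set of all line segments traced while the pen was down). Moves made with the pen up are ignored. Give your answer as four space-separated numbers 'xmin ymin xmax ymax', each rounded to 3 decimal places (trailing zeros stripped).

Answer: -68.991 -34.812 7 4.879

Derivation:
Executing turtle program step by step:
Start: pos=(7,2), heading=315, pen down
RT 148: heading 315 -> 167
FD 5.6: (7,2) -> (1.544,3.26) [heading=167, draw]
FD 7.2: (1.544,3.26) -> (-5.472,4.879) [heading=167, draw]
RT 135: heading 167 -> 32
REPEAT 5 [
  -- iteration 1/5 --
  BK 14.5: (-5.472,4.879) -> (-17.769,-2.804) [heading=32, draw]
  FD 8.2: (-17.769,-2.804) -> (-10.815,1.541) [heading=32, draw]
  -- iteration 2/5 --
  BK 14.5: (-10.815,1.541) -> (-23.111,-6.143) [heading=32, draw]
  FD 8.2: (-23.111,-6.143) -> (-16.157,-1.798) [heading=32, draw]
  -- iteration 3/5 --
  BK 14.5: (-16.157,-1.798) -> (-28.454,-9.481) [heading=32, draw]
  FD 8.2: (-28.454,-9.481) -> (-21.5,-5.136) [heading=32, draw]
  -- iteration 4/5 --
  BK 14.5: (-21.5,-5.136) -> (-33.797,-12.82) [heading=32, draw]
  FD 8.2: (-33.797,-12.82) -> (-26.843,-8.475) [heading=32, draw]
  -- iteration 5/5 --
  BK 14.5: (-26.843,-8.475) -> (-39.139,-16.158) [heading=32, draw]
  FD 8.2: (-39.139,-16.158) -> (-32.185,-11.813) [heading=32, draw]
]
BK 14.1: (-32.185,-11.813) -> (-44.143,-19.285) [heading=32, draw]
LT 180: heading 32 -> 212
FD 11.2: (-44.143,-19.285) -> (-53.641,-25.22) [heading=212, draw]
FD 10.7: (-53.641,-25.22) -> (-62.715,-30.89) [heading=212, draw]
FD 7.4: (-62.715,-30.89) -> (-68.991,-34.812) [heading=212, draw]
Final: pos=(-68.991,-34.812), heading=212, 16 segment(s) drawn

Segment endpoints: x in {-68.991, -62.715, -53.641, -44.143, -39.139, -33.797, -32.185, -28.454, -26.843, -23.111, -21.5, -17.769, -16.157, -10.815, -5.472, 1.544, 7}, y in {-34.812, -30.89, -25.22, -19.285, -16.158, -12.82, -11.813, -9.481, -8.475, -6.143, -5.136, -2.804, -1.798, 1.541, 2, 3.26, 4.879}
xmin=-68.991, ymin=-34.812, xmax=7, ymax=4.879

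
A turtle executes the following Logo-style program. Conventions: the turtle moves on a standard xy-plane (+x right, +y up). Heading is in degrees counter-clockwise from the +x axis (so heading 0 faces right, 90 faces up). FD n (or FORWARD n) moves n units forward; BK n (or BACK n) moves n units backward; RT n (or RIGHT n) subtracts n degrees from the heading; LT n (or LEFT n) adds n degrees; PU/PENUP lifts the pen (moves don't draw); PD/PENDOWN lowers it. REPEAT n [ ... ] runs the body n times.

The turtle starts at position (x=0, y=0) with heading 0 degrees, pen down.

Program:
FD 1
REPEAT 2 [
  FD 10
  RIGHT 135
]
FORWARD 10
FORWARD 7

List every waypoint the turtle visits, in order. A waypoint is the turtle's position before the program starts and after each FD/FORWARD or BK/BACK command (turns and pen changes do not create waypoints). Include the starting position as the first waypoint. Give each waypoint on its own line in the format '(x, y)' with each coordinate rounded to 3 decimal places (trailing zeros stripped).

Answer: (0, 0)
(1, 0)
(11, 0)
(3.929, -7.071)
(3.929, 2.929)
(3.929, 9.929)

Derivation:
Executing turtle program step by step:
Start: pos=(0,0), heading=0, pen down
FD 1: (0,0) -> (1,0) [heading=0, draw]
REPEAT 2 [
  -- iteration 1/2 --
  FD 10: (1,0) -> (11,0) [heading=0, draw]
  RT 135: heading 0 -> 225
  -- iteration 2/2 --
  FD 10: (11,0) -> (3.929,-7.071) [heading=225, draw]
  RT 135: heading 225 -> 90
]
FD 10: (3.929,-7.071) -> (3.929,2.929) [heading=90, draw]
FD 7: (3.929,2.929) -> (3.929,9.929) [heading=90, draw]
Final: pos=(3.929,9.929), heading=90, 5 segment(s) drawn
Waypoints (6 total):
(0, 0)
(1, 0)
(11, 0)
(3.929, -7.071)
(3.929, 2.929)
(3.929, 9.929)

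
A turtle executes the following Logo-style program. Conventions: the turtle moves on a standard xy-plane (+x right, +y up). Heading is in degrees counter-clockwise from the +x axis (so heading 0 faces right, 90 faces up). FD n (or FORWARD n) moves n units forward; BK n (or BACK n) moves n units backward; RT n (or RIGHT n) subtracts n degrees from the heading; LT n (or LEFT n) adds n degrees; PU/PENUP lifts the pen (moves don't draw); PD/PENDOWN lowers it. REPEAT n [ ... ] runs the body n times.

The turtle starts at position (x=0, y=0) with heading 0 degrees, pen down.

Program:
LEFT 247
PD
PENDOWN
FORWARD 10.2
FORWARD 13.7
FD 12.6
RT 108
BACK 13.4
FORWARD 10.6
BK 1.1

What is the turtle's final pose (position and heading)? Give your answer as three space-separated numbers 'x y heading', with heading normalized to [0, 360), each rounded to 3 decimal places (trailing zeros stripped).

Executing turtle program step by step:
Start: pos=(0,0), heading=0, pen down
LT 247: heading 0 -> 247
PD: pen down
PD: pen down
FD 10.2: (0,0) -> (-3.985,-9.389) [heading=247, draw]
FD 13.7: (-3.985,-9.389) -> (-9.338,-22) [heading=247, draw]
FD 12.6: (-9.338,-22) -> (-14.262,-33.598) [heading=247, draw]
RT 108: heading 247 -> 139
BK 13.4: (-14.262,-33.598) -> (-4.149,-42.39) [heading=139, draw]
FD 10.6: (-4.149,-42.39) -> (-12.148,-35.435) [heading=139, draw]
BK 1.1: (-12.148,-35.435) -> (-11.318,-36.157) [heading=139, draw]
Final: pos=(-11.318,-36.157), heading=139, 6 segment(s) drawn

Answer: -11.318 -36.157 139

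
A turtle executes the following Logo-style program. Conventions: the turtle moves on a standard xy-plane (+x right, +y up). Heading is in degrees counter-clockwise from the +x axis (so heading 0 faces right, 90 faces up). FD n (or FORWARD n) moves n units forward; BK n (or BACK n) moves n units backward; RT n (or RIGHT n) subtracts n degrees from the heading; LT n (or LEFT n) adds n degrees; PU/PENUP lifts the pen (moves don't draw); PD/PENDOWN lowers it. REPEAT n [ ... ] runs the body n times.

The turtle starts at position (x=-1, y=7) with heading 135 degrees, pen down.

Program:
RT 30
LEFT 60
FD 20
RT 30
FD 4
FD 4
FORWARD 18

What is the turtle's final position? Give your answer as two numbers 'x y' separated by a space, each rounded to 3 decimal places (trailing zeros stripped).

Executing turtle program step by step:
Start: pos=(-1,7), heading=135, pen down
RT 30: heading 135 -> 105
LT 60: heading 105 -> 165
FD 20: (-1,7) -> (-20.319,12.176) [heading=165, draw]
RT 30: heading 165 -> 135
FD 4: (-20.319,12.176) -> (-23.147,15.005) [heading=135, draw]
FD 4: (-23.147,15.005) -> (-25.975,17.833) [heading=135, draw]
FD 18: (-25.975,17.833) -> (-38.703,30.561) [heading=135, draw]
Final: pos=(-38.703,30.561), heading=135, 4 segment(s) drawn

Answer: -38.703 30.561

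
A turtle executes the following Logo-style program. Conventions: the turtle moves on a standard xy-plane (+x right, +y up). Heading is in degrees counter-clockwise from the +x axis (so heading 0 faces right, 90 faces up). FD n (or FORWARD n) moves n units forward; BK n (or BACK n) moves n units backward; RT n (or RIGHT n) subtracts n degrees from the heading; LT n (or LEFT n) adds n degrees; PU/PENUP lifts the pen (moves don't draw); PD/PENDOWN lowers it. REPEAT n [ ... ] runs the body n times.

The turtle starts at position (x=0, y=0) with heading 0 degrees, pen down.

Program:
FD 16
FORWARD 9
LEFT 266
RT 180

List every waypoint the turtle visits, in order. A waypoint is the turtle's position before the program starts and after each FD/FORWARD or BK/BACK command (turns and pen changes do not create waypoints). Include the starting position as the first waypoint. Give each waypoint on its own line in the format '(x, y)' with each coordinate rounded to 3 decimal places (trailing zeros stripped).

Executing turtle program step by step:
Start: pos=(0,0), heading=0, pen down
FD 16: (0,0) -> (16,0) [heading=0, draw]
FD 9: (16,0) -> (25,0) [heading=0, draw]
LT 266: heading 0 -> 266
RT 180: heading 266 -> 86
Final: pos=(25,0), heading=86, 2 segment(s) drawn
Waypoints (3 total):
(0, 0)
(16, 0)
(25, 0)

Answer: (0, 0)
(16, 0)
(25, 0)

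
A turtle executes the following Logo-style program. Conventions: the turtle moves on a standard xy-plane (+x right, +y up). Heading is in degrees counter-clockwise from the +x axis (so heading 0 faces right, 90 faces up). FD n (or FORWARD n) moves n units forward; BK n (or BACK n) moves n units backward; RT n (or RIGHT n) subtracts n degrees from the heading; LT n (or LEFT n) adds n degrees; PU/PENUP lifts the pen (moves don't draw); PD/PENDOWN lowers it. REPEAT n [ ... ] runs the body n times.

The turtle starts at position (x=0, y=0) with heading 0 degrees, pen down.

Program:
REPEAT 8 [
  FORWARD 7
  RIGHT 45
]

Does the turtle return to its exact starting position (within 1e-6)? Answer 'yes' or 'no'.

Executing turtle program step by step:
Start: pos=(0,0), heading=0, pen down
REPEAT 8 [
  -- iteration 1/8 --
  FD 7: (0,0) -> (7,0) [heading=0, draw]
  RT 45: heading 0 -> 315
  -- iteration 2/8 --
  FD 7: (7,0) -> (11.95,-4.95) [heading=315, draw]
  RT 45: heading 315 -> 270
  -- iteration 3/8 --
  FD 7: (11.95,-4.95) -> (11.95,-11.95) [heading=270, draw]
  RT 45: heading 270 -> 225
  -- iteration 4/8 --
  FD 7: (11.95,-11.95) -> (7,-16.899) [heading=225, draw]
  RT 45: heading 225 -> 180
  -- iteration 5/8 --
  FD 7: (7,-16.899) -> (0,-16.899) [heading=180, draw]
  RT 45: heading 180 -> 135
  -- iteration 6/8 --
  FD 7: (0,-16.899) -> (-4.95,-11.95) [heading=135, draw]
  RT 45: heading 135 -> 90
  -- iteration 7/8 --
  FD 7: (-4.95,-11.95) -> (-4.95,-4.95) [heading=90, draw]
  RT 45: heading 90 -> 45
  -- iteration 8/8 --
  FD 7: (-4.95,-4.95) -> (0,0) [heading=45, draw]
  RT 45: heading 45 -> 0
]
Final: pos=(0,0), heading=0, 8 segment(s) drawn

Start position: (0, 0)
Final position: (0, 0)
Distance = 0; < 1e-6 -> CLOSED

Answer: yes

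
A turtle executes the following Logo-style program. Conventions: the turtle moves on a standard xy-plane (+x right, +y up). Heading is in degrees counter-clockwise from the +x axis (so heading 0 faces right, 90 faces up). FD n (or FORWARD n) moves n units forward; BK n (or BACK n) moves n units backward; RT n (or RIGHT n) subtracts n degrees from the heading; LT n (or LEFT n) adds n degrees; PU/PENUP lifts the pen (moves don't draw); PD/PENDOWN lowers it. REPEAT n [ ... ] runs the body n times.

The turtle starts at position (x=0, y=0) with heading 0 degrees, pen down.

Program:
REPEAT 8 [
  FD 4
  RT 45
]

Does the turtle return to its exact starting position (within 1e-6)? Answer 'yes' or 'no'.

Answer: yes

Derivation:
Executing turtle program step by step:
Start: pos=(0,0), heading=0, pen down
REPEAT 8 [
  -- iteration 1/8 --
  FD 4: (0,0) -> (4,0) [heading=0, draw]
  RT 45: heading 0 -> 315
  -- iteration 2/8 --
  FD 4: (4,0) -> (6.828,-2.828) [heading=315, draw]
  RT 45: heading 315 -> 270
  -- iteration 3/8 --
  FD 4: (6.828,-2.828) -> (6.828,-6.828) [heading=270, draw]
  RT 45: heading 270 -> 225
  -- iteration 4/8 --
  FD 4: (6.828,-6.828) -> (4,-9.657) [heading=225, draw]
  RT 45: heading 225 -> 180
  -- iteration 5/8 --
  FD 4: (4,-9.657) -> (0,-9.657) [heading=180, draw]
  RT 45: heading 180 -> 135
  -- iteration 6/8 --
  FD 4: (0,-9.657) -> (-2.828,-6.828) [heading=135, draw]
  RT 45: heading 135 -> 90
  -- iteration 7/8 --
  FD 4: (-2.828,-6.828) -> (-2.828,-2.828) [heading=90, draw]
  RT 45: heading 90 -> 45
  -- iteration 8/8 --
  FD 4: (-2.828,-2.828) -> (0,0) [heading=45, draw]
  RT 45: heading 45 -> 0
]
Final: pos=(0,0), heading=0, 8 segment(s) drawn

Start position: (0, 0)
Final position: (0, 0)
Distance = 0; < 1e-6 -> CLOSED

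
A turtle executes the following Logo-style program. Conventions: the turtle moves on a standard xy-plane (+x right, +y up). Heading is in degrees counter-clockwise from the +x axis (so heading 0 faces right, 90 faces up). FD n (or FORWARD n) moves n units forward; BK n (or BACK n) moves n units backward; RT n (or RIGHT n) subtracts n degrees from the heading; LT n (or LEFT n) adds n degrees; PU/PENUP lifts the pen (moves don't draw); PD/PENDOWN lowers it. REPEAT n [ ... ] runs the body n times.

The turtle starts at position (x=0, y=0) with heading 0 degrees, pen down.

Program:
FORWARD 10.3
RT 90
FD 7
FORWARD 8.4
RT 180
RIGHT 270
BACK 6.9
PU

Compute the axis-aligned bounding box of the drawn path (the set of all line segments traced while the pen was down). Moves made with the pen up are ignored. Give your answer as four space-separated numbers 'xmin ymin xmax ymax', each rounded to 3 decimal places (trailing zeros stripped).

Answer: 0 -15.4 17.2 0

Derivation:
Executing turtle program step by step:
Start: pos=(0,0), heading=0, pen down
FD 10.3: (0,0) -> (10.3,0) [heading=0, draw]
RT 90: heading 0 -> 270
FD 7: (10.3,0) -> (10.3,-7) [heading=270, draw]
FD 8.4: (10.3,-7) -> (10.3,-15.4) [heading=270, draw]
RT 180: heading 270 -> 90
RT 270: heading 90 -> 180
BK 6.9: (10.3,-15.4) -> (17.2,-15.4) [heading=180, draw]
PU: pen up
Final: pos=(17.2,-15.4), heading=180, 4 segment(s) drawn

Segment endpoints: x in {0, 10.3, 17.2}, y in {-15.4, -15.4, -7, 0}
xmin=0, ymin=-15.4, xmax=17.2, ymax=0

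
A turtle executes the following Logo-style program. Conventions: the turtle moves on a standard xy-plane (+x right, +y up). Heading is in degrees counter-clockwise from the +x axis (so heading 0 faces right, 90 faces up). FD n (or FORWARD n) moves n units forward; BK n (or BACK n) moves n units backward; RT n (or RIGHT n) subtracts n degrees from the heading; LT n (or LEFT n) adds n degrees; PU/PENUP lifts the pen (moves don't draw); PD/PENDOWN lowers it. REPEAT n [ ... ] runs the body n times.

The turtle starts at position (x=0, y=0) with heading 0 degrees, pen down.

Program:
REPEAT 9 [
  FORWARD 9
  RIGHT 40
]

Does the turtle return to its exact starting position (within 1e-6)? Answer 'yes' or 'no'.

Executing turtle program step by step:
Start: pos=(0,0), heading=0, pen down
REPEAT 9 [
  -- iteration 1/9 --
  FD 9: (0,0) -> (9,0) [heading=0, draw]
  RT 40: heading 0 -> 320
  -- iteration 2/9 --
  FD 9: (9,0) -> (15.894,-5.785) [heading=320, draw]
  RT 40: heading 320 -> 280
  -- iteration 3/9 --
  FD 9: (15.894,-5.785) -> (17.457,-14.648) [heading=280, draw]
  RT 40: heading 280 -> 240
  -- iteration 4/9 --
  FD 9: (17.457,-14.648) -> (12.957,-22.443) [heading=240, draw]
  RT 40: heading 240 -> 200
  -- iteration 5/9 --
  FD 9: (12.957,-22.443) -> (4.5,-25.521) [heading=200, draw]
  RT 40: heading 200 -> 160
  -- iteration 6/9 --
  FD 9: (4.5,-25.521) -> (-3.957,-22.443) [heading=160, draw]
  RT 40: heading 160 -> 120
  -- iteration 7/9 --
  FD 9: (-3.957,-22.443) -> (-8.457,-14.648) [heading=120, draw]
  RT 40: heading 120 -> 80
  -- iteration 8/9 --
  FD 9: (-8.457,-14.648) -> (-6.894,-5.785) [heading=80, draw]
  RT 40: heading 80 -> 40
  -- iteration 9/9 --
  FD 9: (-6.894,-5.785) -> (0,0) [heading=40, draw]
  RT 40: heading 40 -> 0
]
Final: pos=(0,0), heading=0, 9 segment(s) drawn

Start position: (0, 0)
Final position: (0, 0)
Distance = 0; < 1e-6 -> CLOSED

Answer: yes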